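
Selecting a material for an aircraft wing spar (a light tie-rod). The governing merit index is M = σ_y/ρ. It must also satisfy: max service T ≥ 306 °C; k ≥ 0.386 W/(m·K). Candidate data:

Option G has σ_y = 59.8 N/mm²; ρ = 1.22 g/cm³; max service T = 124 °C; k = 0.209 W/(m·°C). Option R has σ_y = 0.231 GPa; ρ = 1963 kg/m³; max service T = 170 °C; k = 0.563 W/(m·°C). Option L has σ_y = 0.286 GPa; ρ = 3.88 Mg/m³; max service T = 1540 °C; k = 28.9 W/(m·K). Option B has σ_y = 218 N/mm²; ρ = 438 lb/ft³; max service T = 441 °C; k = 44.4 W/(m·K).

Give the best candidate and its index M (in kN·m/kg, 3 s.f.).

Screen on constraints: max service T ≥ 306 °C; k ≥ 0.386 W/(m·K). Survivors: option L, option B.
After converting to SI:
  option L: σ_y = 286.0 MPa, ρ = 3880 kg/m³
  option B: σ_y = 218.0 MPa, ρ = 7016 kg/m³
  option L: M = 73.7 kN·m/kg
  option B: M = 31.1 kN·m/kg
Highest index: option L.

option L, M = 73.7 kN·m/kg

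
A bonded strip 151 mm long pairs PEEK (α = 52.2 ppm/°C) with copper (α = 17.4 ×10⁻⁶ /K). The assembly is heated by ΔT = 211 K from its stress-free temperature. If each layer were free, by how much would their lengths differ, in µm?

1110 µm

Δα = |52.2 − 17.4|×10⁻⁶/K = 34.8×10⁻⁶/K.
ΔL_mismatch = Δα·L·ΔT = 34.8×10⁻⁶ × 151.0 mm × 211.0 K = 1110 µm.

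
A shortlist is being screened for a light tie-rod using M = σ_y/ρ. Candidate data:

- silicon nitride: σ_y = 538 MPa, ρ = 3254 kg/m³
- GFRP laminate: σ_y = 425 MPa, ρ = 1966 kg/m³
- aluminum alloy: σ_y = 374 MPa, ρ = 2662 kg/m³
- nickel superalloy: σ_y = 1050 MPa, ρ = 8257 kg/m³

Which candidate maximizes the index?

Computing M directly (units already consistent):
  GFRP laminate: M = 216 kN·m/kg
  silicon nitride: M = 165 kN·m/kg
  aluminum alloy: M = 140 kN·m/kg
  nickel superalloy: M = 127 kN·m/kg
Highest index: GFRP laminate.

GFRP laminate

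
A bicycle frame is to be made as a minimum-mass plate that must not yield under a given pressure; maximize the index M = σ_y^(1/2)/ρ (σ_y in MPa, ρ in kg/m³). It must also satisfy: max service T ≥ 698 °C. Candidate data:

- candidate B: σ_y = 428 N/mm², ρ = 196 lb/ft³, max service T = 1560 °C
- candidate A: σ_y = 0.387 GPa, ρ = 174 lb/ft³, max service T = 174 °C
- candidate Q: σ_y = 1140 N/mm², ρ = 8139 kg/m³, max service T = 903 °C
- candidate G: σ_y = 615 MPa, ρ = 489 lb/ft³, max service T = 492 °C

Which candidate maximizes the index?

candidate B

Screen on constraints: max service T ≥ 698 °C. Survivors: candidate B, candidate Q.
Convert each candidate to consistent units, then evaluate M:
  candidate B: σ_y = 428.0 MPa, ρ = 3140 kg/m³
  candidate Q: σ_y = 1140 MPa, ρ = 8139 kg/m³
  candidate B: M = 6.59×10⁻³
  candidate Q: M = 4.15×10⁻³
Highest index: candidate B.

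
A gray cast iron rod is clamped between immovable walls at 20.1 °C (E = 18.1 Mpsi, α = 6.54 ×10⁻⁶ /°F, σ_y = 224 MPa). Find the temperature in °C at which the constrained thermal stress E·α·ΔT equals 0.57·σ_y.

107 °C

E = 18.1 Mpsi = 124.8 GPa.
α = 6.54×10⁻⁶/°F × 9/5 = 11.8×10⁻⁶/K.
E·α·ΔT = 127.7 MPa ⇒ ΔT = 127.7 / (124.8×10³ × 11.8×10⁻⁶) = 86.91 K.
T = 20.1 + 86.91 = 107.0 °C.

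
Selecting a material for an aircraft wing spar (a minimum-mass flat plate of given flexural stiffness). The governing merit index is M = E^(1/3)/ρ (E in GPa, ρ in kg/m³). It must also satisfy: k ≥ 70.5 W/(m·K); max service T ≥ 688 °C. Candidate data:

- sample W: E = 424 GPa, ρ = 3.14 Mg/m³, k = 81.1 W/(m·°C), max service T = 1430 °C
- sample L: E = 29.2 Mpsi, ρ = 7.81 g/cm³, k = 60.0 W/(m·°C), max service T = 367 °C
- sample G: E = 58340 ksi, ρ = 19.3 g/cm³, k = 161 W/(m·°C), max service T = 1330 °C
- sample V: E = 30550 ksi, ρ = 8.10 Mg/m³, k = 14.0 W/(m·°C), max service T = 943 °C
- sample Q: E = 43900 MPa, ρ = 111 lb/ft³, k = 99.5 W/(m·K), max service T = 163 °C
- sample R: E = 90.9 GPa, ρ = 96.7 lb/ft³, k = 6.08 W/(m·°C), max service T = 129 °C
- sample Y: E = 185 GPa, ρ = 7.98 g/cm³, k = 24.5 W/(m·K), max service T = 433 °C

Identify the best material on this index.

Screen on constraints: k ≥ 70.5 W/(m·K); max service T ≥ 688 °C. Survivors: sample W, sample G.
Normalizing units and computing the index:
  sample W: E = 424.0 GPa, ρ = 3140 kg/m³
  sample G: E = 402.2 GPa, ρ = 19300 kg/m³
  sample W: M = 2.39×10⁻³
  sample G: M = 0.382×10⁻³
Sample W has the largest M.

sample W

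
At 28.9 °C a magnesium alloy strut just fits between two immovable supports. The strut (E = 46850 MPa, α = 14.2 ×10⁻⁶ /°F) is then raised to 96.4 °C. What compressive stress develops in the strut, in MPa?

E = 46850 MPa = 46.85 GPa.
α = 14.2×10⁻⁶/°F × 9/5 = 25.6×10⁻⁶/K.
ΔT = 67.50 K. Constrained thermal stress σ = E·α·ΔT = 46.85×10³ MPa × 25.6×10⁻⁶ × 67.50 = 80.8 MPa (compressive).

80.8 MPa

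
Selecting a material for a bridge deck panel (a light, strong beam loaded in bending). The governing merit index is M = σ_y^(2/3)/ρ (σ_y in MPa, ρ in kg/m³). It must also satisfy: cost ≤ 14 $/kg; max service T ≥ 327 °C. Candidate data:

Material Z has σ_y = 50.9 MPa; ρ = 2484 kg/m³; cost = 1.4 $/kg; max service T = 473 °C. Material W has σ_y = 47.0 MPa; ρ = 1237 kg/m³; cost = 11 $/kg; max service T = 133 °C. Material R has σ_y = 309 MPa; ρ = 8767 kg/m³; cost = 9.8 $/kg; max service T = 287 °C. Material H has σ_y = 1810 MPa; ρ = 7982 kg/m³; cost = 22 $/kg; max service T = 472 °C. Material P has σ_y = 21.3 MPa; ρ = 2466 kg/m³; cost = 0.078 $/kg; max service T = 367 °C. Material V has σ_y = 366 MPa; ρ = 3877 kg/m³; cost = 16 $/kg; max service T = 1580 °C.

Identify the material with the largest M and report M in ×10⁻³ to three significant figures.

Screen on constraints: cost ≤ 14 $/kg; max service T ≥ 327 °C. Survivors: material Z, material P.
Computing M directly (units already consistent):
  material Z: M = 5.53×10⁻³
  material P: M = 3.12×10⁻³
Material Z has the largest M.

material Z, M = 5.53×10⁻³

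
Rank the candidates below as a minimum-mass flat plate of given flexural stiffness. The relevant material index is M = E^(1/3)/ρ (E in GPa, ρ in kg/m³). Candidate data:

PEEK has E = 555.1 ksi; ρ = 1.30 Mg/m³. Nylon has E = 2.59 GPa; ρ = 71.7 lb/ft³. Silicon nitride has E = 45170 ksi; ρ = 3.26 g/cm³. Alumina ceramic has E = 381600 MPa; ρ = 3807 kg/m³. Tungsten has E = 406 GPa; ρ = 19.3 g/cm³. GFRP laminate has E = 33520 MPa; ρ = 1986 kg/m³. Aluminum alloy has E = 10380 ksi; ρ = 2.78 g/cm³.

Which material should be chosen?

Convert each candidate to consistent units, then evaluate M:
  PEEK: E = 3.827 GPa, ρ = 1300 kg/m³
  nylon: E = 2.590 GPa, ρ = 1149 kg/m³
  silicon nitride: E = 311.4 GPa, ρ = 3260 kg/m³
  alumina ceramic: E = 381.6 GPa, ρ = 3807 kg/m³
  tungsten: E = 406.0 GPa, ρ = 19300 kg/m³
  GFRP laminate: E = 33.52 GPa, ρ = 1986 kg/m³
  aluminum alloy: E = 71.57 GPa, ρ = 2780 kg/m³
  silicon nitride: M = 2.08×10⁻³
  alumina ceramic: M = 1.91×10⁻³
  GFRP laminate: M = 1.62×10⁻³
  aluminum alloy: M = 1.49×10⁻³
  PEEK: M = 1.20×10⁻³
  nylon: M = 1.20×10⁻³
  tungsten: M = 0.384×10⁻³
Silicon nitride has the largest M.

silicon nitride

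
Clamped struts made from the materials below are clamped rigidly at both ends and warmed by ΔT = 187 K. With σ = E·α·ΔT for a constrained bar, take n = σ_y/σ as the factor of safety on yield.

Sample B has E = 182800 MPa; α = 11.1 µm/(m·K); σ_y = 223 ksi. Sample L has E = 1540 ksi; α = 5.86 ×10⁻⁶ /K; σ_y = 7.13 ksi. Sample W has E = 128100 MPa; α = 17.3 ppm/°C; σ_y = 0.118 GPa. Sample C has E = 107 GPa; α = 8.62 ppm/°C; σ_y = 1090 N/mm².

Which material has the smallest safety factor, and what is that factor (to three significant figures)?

sample W, n = 0.285

Converting E to GPa, α to ×10⁻⁶/K, σ_y to MPa, then σ and n for each:
  sample B: E = 182.8, α = 11.1, σ_y = 1538 → σ = 379 MPa, n = 4.05
  sample L: E = 10.62, α = 5.86, σ_y = 49.16 → σ = 11.6 MPa, n = 4.23
  sample W: E = 128.1, α = 17.3, σ_y = 118.0 → σ = 414 MPa, n = 0.285
  sample C: E = 107.0, α = 8.62, σ_y = 1090 → σ = 172 MPa, n = 6.32
Sample W has the lowest safety factor, n = 0.285.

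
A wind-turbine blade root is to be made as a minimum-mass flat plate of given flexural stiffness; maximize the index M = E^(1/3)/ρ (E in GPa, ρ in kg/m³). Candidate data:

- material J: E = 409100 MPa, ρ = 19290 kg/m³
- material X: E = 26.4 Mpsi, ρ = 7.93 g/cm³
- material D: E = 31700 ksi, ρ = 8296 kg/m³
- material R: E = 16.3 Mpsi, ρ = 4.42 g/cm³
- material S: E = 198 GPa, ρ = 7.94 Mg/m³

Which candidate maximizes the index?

material R

Normalizing units and computing the index:
  material J: E = 409.1 GPa, ρ = 19290 kg/m³
  material X: E = 182.0 GPa, ρ = 7930 kg/m³
  material D: E = 218.6 GPa, ρ = 8296 kg/m³
  material R: E = 112.4 GPa, ρ = 4420 kg/m³
  material S: E = 198.0 GPa, ρ = 7940 kg/m³
  material R: M = 1.09×10⁻³
  material S: M = 0.734×10⁻³
  material D: M = 0.726×10⁻³
  material X: M = 0.715×10⁻³
  material J: M = 0.385×10⁻³
Highest index: material R.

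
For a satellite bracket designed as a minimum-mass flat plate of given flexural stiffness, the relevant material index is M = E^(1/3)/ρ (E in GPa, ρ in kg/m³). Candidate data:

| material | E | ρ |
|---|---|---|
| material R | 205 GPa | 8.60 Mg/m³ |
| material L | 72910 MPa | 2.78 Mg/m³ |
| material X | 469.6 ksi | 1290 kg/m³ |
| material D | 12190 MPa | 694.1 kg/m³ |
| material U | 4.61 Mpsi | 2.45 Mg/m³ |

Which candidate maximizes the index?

material D

After converting to SI:
  material R: E = 205.0 GPa, ρ = 8600 kg/m³
  material L: E = 72.91 GPa, ρ = 2780 kg/m³
  material X: E = 3.238 GPa, ρ = 1290 kg/m³
  material D: E = 12.19 GPa, ρ = 694.1 kg/m³
  material U: E = 31.78 GPa, ρ = 2450 kg/m³
  material D: M = 3.32×10⁻³
  material L: M = 1.50×10⁻³
  material U: M = 1.29×10⁻³
  material X: M = 1.15×10⁻³
  material R: M = 0.686×10⁻³
Material D has the largest M.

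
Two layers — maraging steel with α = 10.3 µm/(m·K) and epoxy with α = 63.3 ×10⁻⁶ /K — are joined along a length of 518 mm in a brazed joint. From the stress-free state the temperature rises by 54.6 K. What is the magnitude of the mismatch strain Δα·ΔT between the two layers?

2.89×10⁻³

Δα = |10.3 − 63.3|×10⁻⁶/K = 53.0×10⁻⁶/K.
Mismatch strain = Δα·ΔT = 53.0×10⁻⁶ × 54.6 = 2.89×10⁻³.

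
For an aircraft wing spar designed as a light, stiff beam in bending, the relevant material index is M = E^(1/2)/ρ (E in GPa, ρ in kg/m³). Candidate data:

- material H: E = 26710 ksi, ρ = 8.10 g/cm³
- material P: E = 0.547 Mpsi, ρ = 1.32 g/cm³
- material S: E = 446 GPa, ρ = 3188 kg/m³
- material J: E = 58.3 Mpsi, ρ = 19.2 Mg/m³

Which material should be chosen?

material S

Putting every candidate on a common basis:
  material H: E = 184.2 GPa, ρ = 8100 kg/m³
  material P: E = 3.771 GPa, ρ = 1320 kg/m³
  material S: E = 446.0 GPa, ρ = 3188 kg/m³
  material J: E = 402.0 GPa, ρ = 19200 kg/m³
  material S: M = 6.62×10⁻³
  material H: M = 1.68×10⁻³
  material P: M = 1.47×10⁻³
  material J: M = 1.04×10⁻³
The maximum is for material S.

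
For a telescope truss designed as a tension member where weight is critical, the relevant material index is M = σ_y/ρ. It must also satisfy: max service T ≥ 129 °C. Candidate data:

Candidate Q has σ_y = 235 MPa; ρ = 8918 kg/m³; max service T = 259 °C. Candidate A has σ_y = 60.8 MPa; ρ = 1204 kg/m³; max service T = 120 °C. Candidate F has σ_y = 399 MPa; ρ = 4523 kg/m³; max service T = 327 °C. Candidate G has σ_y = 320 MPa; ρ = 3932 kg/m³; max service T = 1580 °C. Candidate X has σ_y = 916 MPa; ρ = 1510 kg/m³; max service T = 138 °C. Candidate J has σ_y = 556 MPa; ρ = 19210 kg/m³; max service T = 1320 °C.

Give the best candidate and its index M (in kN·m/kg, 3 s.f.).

Screen on constraints: max service T ≥ 129 °C. Survivors: candidate Q, candidate F, candidate G, candidate X, candidate J.
Computing M directly (units already consistent):
  candidate X: M = 607 kN·m/kg
  candidate F: M = 88.2 kN·m/kg
  candidate G: M = 81.4 kN·m/kg
  candidate J: M = 28.9 kN·m/kg
  candidate Q: M = 26.4 kN·m/kg
Highest index: candidate X.

candidate X, M = 607 kN·m/kg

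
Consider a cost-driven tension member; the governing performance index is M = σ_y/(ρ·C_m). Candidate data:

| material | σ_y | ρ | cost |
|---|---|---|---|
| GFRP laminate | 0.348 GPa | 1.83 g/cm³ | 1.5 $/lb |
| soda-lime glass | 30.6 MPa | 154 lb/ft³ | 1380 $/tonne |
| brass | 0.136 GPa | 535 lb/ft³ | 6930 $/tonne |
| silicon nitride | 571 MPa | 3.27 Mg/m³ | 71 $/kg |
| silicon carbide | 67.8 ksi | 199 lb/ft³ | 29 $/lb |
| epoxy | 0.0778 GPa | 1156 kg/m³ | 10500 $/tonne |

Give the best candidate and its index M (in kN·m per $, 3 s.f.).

In SI units:
  GFRP laminate: σ_y = 348.0 MPa, ρ = 1830 kg/m³, cost = 3.307 $/kg
  soda-lime glass: σ_y = 30.60 MPa, ρ = 2467 kg/m³, cost = 1.380 $/kg
  brass: σ_y = 136.0 MPa, ρ = 8570 kg/m³, cost = 6.930 $/kg
  silicon nitride: σ_y = 571.0 MPa, ρ = 3270 kg/m³, cost = 71.00 $/kg
  silicon carbide: σ_y = 467.5 MPa, ρ = 3188 kg/m³, cost = 63.93 $/kg
  epoxy: σ_y = 77.80 MPa, ρ = 1156 kg/m³, cost = 10.50 $/kg
  GFRP laminate: M = 57.5 kN·m per $
  soda-lime glass: M = 8.99 kN·m per $
  epoxy: M = 6.41 kN·m per $
  silicon nitride: M = 2.46 kN·m per $
  silicon carbide: M = 2.29 kN·m per $
  brass: M = 2.29 kN·m per $
Highest index: GFRP laminate.

GFRP laminate, M = 57.5 kN·m per $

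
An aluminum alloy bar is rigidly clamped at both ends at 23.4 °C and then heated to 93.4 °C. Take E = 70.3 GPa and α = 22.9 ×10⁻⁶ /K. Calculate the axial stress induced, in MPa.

113 MPa

ΔT = 70.00 K. Constrained thermal stress σ = E·α·ΔT = 70.30×10³ MPa × 22.9×10⁻⁶ × 70.00 = 113 MPa (compressive).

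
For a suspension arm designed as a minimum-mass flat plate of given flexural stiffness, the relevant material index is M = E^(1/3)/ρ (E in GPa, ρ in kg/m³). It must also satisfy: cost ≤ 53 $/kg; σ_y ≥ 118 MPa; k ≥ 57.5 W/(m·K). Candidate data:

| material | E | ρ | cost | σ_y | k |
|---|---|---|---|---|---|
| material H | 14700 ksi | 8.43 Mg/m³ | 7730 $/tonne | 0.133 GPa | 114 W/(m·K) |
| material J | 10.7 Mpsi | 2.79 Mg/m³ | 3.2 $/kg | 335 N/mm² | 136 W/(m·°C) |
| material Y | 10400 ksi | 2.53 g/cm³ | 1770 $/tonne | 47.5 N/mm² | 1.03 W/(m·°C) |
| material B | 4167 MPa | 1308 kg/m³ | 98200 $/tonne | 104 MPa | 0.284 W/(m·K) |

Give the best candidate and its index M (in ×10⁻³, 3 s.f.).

material J, M = 1.50×10⁻³

Screen on constraints: cost ≤ 53 $/kg; σ_y ≥ 118 MPa; k ≥ 57.5 W/(m·K). Survivors: material H, material J.
Normalizing units and computing the index:
  material H: E = 101.4 GPa, ρ = 8430 kg/m³
  material J: E = 73.77 GPa, ρ = 2790 kg/m³
  material J: M = 1.50×10⁻³
  material H: M = 0.553×10⁻³
Material J ranks first.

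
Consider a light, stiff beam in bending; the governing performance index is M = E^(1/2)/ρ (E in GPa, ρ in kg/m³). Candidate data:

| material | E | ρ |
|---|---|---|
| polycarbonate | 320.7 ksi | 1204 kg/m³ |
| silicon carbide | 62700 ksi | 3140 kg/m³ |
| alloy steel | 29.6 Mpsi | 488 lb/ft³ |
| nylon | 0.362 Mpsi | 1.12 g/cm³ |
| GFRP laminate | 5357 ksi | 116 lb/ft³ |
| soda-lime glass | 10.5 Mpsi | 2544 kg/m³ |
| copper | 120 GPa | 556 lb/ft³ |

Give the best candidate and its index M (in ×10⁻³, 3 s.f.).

silicon carbide, M = 6.62×10⁻³

Putting every candidate on a common basis:
  polycarbonate: E = 2.211 GPa, ρ = 1204 kg/m³
  silicon carbide: E = 432.3 GPa, ρ = 3140 kg/m³
  alloy steel: E = 204.1 GPa, ρ = 7817 kg/m³
  nylon: E = 2.496 GPa, ρ = 1120 kg/m³
  GFRP laminate: E = 36.94 GPa, ρ = 1858 kg/m³
  soda-lime glass: E = 72.39 GPa, ρ = 2544 kg/m³
  copper: E = 120.0 GPa, ρ = 8906 kg/m³
  silicon carbide: M = 6.62×10⁻³
  soda-lime glass: M = 3.34×10⁻³
  GFRP laminate: M = 3.27×10⁻³
  alloy steel: M = 1.83×10⁻³
  nylon: M = 1.41×10⁻³
  polycarbonate: M = 1.24×10⁻³
  copper: M = 1.23×10⁻³
Silicon carbide has the largest M.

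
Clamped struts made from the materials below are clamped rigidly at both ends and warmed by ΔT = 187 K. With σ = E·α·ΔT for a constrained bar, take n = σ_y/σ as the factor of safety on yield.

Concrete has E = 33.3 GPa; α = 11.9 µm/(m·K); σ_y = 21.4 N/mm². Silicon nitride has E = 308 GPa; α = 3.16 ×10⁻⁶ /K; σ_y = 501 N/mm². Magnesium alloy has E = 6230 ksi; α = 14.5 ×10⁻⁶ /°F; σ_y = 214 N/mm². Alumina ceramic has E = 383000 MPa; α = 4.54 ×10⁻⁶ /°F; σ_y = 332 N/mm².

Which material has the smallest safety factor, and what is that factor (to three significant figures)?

In consistent units (E in GPa, α in ×10⁻⁶/K, σ_y in MPa):
  concrete: E = 33.30, α = 11.9, σ_y = 21.40 → σ = 74.1 MPa, n = 0.289
  silicon nitride: E = 308.0, α = 3.16, σ_y = 501.0 → σ = 182 MPa, n = 2.75
  magnesium alloy: E = 42.95, α = 26.1, σ_y = 214.0 → σ = 210 MPa, n = 1.02
  alumina ceramic: E = 383.0, α = 8.17, σ_y = 332.0 → σ = 585 MPa, n = 0.567
Concrete has the lowest safety factor, n = 0.289.

concrete, n = 0.289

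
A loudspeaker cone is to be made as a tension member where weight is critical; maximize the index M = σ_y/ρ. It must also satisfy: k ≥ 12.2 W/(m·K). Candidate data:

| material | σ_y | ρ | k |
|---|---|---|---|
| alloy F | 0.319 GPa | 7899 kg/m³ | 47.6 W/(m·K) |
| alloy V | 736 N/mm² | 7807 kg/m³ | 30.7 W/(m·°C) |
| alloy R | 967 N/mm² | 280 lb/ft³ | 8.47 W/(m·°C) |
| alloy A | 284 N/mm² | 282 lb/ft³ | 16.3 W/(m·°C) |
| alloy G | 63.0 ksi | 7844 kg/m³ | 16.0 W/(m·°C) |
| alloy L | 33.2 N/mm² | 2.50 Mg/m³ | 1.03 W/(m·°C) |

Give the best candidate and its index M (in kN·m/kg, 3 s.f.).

alloy V, M = 94.3 kN·m/kg

Screen on constraints: k ≥ 12.2 W/(m·K). Survivors: alloy F, alloy V, alloy A, alloy G.
Convert each candidate to consistent units, then evaluate M:
  alloy F: σ_y = 319.0 MPa, ρ = 7899 kg/m³
  alloy V: σ_y = 736.0 MPa, ρ = 7807 kg/m³
  alloy A: σ_y = 284.0 MPa, ρ = 4517 kg/m³
  alloy G: σ_y = 434.4 MPa, ρ = 7844 kg/m³
  alloy V: M = 94.3 kN·m/kg
  alloy A: M = 62.9 kN·m/kg
  alloy G: M = 55.4 kN·m/kg
  alloy F: M = 40.4 kN·m/kg
The maximum is for alloy V.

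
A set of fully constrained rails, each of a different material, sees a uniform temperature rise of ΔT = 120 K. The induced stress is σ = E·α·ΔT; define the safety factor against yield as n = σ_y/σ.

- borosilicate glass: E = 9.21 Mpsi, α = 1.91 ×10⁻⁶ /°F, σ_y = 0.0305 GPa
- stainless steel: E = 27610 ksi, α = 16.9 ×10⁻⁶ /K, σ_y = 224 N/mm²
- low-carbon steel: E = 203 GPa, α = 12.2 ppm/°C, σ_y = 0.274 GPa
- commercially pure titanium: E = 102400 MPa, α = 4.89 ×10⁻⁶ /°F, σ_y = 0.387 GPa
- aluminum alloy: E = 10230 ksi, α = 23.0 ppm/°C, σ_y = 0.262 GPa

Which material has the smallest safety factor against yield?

stainless steel

Per material, after unit conversion:
  borosilicate glass: E = 63.50, α = 3.44, σ_y = 30.50 → σ = 26.2 MPa, n = 1.16
  stainless steel: E = 190.4, α = 16.9, σ_y = 224.0 → σ = 386 MPa, n = 0.580
  low-carbon steel: E = 203.0, α = 12.2, σ_y = 274.0 → σ = 297 MPa, n = 0.922
  commercially pure titanium: E = 102.4, α = 8.80, σ_y = 387.0 → σ = 108 MPa, n = 3.58
  aluminum alloy: E = 70.53, α = 23.0, σ_y = 262.0 → σ = 195 MPa, n = 1.35
The minimum is stainless steel at n = 0.580.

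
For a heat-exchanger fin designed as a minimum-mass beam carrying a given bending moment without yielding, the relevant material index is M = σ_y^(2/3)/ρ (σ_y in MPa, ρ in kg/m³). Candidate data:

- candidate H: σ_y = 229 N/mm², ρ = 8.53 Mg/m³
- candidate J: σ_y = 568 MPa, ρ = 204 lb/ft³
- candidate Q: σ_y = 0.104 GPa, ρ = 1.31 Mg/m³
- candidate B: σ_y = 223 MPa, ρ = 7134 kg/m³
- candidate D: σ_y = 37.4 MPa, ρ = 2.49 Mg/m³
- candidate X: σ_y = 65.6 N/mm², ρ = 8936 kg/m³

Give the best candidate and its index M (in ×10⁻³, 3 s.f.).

Putting every candidate on a common basis:
  candidate H: σ_y = 229.0 MPa, ρ = 8530 kg/m³
  candidate J: σ_y = 568.0 MPa, ρ = 3268 kg/m³
  candidate Q: σ_y = 104.0 MPa, ρ = 1310 kg/m³
  candidate B: σ_y = 223.0 MPa, ρ = 7134 kg/m³
  candidate D: σ_y = 37.40 MPa, ρ = 2490 kg/m³
  candidate X: σ_y = 65.60 MPa, ρ = 8936 kg/m³
  candidate J: M = 21.0×10⁻³
  candidate Q: M = 16.9×10⁻³
  candidate B: M = 5.15×10⁻³
  candidate D: M = 4.49×10⁻³
  candidate H: M = 4.39×10⁻³
  candidate X: M = 1.82×10⁻³
Highest index: candidate J.

candidate J, M = 21.0×10⁻³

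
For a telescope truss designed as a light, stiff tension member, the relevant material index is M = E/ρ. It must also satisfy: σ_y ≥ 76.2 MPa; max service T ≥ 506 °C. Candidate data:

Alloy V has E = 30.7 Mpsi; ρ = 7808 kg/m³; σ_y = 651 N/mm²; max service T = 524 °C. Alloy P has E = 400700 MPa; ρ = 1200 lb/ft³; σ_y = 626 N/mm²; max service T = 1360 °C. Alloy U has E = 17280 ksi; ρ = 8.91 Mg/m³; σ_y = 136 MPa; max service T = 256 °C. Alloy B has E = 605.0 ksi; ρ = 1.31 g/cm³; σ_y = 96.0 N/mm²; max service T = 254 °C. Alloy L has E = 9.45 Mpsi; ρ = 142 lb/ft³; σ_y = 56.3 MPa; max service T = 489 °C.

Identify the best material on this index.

alloy V

Screen on constraints: σ_y ≥ 76.2 MPa; max service T ≥ 506 °C. Survivors: alloy V, alloy P.
After converting to SI:
  alloy V: E = 211.7 GPa, ρ = 7808 kg/m³
  alloy P: E = 400.7 GPa, ρ = 19220 kg/m³
  alloy V: M = 27.1 MN·m/kg
  alloy P: M = 20.8 MN·m/kg
Alloy V has the largest M.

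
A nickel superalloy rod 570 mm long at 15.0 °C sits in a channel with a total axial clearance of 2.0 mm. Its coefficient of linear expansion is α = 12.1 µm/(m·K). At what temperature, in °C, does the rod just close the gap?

305 °C

α·L₀·ΔT = 2.0 mm ⇒ ΔT = 2.0 / (12.1×10⁻⁶ × 570.0) = 290.0 K.
T = 15.0 + 290.0 = 305.0 °C.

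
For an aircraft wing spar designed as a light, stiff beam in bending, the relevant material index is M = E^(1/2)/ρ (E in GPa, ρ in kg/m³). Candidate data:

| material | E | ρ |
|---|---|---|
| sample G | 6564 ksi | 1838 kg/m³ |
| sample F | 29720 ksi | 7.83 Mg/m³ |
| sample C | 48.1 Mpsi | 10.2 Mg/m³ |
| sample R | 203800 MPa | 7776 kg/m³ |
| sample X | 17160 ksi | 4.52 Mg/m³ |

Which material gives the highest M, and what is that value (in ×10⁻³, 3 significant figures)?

Normalizing units and computing the index:
  sample G: E = 45.26 GPa, ρ = 1838 kg/m³
  sample F: E = 204.9 GPa, ρ = 7830 kg/m³
  sample C: E = 331.6 GPa, ρ = 10200 kg/m³
  sample R: E = 203.8 GPa, ρ = 7776 kg/m³
  sample X: E = 118.3 GPa, ρ = 4520 kg/m³
  sample G: M = 3.66×10⁻³
  sample X: M = 2.41×10⁻³
  sample R: M = 1.84×10⁻³
  sample F: M = 1.83×10⁻³
  sample C: M = 1.79×10⁻³
Sample G has the largest M.

sample G, M = 3.66×10⁻³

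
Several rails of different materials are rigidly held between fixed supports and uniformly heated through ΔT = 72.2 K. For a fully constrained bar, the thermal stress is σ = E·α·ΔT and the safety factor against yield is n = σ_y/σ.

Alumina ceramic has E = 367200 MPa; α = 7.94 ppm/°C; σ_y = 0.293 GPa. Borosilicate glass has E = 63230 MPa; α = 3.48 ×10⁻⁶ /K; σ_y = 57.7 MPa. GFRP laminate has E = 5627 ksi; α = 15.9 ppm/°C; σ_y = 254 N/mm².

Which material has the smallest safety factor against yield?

alumina ceramic

With everything in SI (GPa, ×10⁻⁶/K, MPa):
  alumina ceramic: E = 367.2, α = 7.94, σ_y = 293.0 → σ = 211 MPa, n = 1.39
  borosilicate glass: E = 63.23, α = 3.48, σ_y = 57.70 → σ = 15.9 MPa, n = 3.63
  GFRP laminate: E = 38.80, α = 15.9, σ_y = 254.0 → σ = 44.5 MPa, n = 5.70
Alumina ceramic has the lowest safety factor, n = 1.39.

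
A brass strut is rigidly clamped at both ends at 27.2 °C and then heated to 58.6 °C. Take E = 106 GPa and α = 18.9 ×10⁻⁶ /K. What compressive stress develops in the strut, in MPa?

62.9 MPa

ΔT = 31.40 K. Constrained thermal stress σ = E·α·ΔT = 106.0×10³ MPa × 18.9×10⁻⁶ × 31.40 = 62.9 MPa (compressive).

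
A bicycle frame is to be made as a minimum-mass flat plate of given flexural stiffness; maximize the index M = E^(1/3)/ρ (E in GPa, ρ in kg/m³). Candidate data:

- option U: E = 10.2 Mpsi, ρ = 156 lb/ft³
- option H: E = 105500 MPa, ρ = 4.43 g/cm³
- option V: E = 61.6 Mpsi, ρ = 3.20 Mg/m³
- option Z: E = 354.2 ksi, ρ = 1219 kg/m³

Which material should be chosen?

Convert each candidate to consistent units, then evaluate M:
  option U: E = 70.33 GPa, ρ = 2499 kg/m³
  option H: E = 105.5 GPa, ρ = 4430 kg/m³
  option V: E = 424.7 GPa, ρ = 3200 kg/m³
  option Z: E = 2.442 GPa, ρ = 1219 kg/m³
  option V: M = 2.35×10⁻³
  option U: M = 1.65×10⁻³
  option Z: M = 1.10×10⁻³
  option H: M = 1.07×10⁻³
Option V has the largest M.

option V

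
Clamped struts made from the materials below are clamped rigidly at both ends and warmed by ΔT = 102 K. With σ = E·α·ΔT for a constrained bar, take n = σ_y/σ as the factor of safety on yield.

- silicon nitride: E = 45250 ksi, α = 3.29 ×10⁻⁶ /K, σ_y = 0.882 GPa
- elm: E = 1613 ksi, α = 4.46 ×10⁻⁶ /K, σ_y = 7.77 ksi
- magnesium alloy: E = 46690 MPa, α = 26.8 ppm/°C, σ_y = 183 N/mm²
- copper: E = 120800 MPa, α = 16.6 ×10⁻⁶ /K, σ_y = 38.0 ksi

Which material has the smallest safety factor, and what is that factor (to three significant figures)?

In consistent units (E in GPa, α in ×10⁻⁶/K, σ_y in MPa):
  silicon nitride: E = 312.0, α = 3.29, σ_y = 882.0 → σ = 105 MPa, n = 8.42
  elm: E = 11.12, α = 4.46, σ_y = 53.57 → σ = 5.06 MPa, n = 10.6
  magnesium alloy: E = 46.69, α = 26.8, σ_y = 183.0 → σ = 128 MPa, n = 1.43
  copper: E = 120.8, α = 16.6, σ_y = 262.0 → σ = 205 MPa, n = 1.28
Smallest n: copper with n = 1.28.

copper, n = 1.28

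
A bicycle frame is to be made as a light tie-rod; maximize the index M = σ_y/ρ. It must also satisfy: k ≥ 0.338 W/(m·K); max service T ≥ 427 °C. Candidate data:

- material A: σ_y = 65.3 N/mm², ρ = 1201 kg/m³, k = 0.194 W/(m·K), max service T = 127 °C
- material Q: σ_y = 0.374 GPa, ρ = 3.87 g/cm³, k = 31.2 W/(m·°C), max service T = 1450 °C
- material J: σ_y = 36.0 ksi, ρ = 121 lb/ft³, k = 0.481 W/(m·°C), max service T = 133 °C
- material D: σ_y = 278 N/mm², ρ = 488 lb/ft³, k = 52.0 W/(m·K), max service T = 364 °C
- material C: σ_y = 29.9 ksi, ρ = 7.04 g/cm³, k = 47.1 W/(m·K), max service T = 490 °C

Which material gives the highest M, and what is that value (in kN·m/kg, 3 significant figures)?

material Q, M = 96.6 kN·m/kg

Screen on constraints: k ≥ 0.338 W/(m·K); max service T ≥ 427 °C. Survivors: material Q, material C.
After converting to SI:
  material Q: σ_y = 374.0 MPa, ρ = 3870 kg/m³
  material C: σ_y = 206.2 MPa, ρ = 7040 kg/m³
  material Q: M = 96.6 kN·m/kg
  material C: M = 29.3 kN·m/kg
Material Q ranks first.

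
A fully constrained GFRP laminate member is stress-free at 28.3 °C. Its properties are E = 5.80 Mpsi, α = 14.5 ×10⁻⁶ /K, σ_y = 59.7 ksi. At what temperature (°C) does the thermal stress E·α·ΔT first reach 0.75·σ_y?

561 °C

E = 5.80 Mpsi = 39.99 GPa.
σ_y = 59.7 ksi = 411.6 MPa.
E·α·ΔT = 308.7 MPa ⇒ ΔT = 308.7 / (39.99×10³ × 14.5×10⁻⁶) = 532.4 K.
T = 28.3 + 532.4 = 560.7 °C.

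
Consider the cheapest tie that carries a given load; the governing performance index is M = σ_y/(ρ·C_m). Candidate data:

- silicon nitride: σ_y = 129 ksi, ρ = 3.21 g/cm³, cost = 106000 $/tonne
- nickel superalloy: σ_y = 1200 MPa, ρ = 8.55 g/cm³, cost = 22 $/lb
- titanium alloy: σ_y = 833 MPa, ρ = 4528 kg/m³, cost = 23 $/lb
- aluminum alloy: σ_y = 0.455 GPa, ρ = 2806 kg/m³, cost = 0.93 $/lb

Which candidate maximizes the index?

After converting to SI:
  silicon nitride: σ_y = 889.4 MPa, ρ = 3210 kg/m³, cost = 106.0 $/kg
  nickel superalloy: σ_y = 1200 MPa, ρ = 8550 kg/m³, cost = 48.50 $/kg
  titanium alloy: σ_y = 833.0 MPa, ρ = 4528 kg/m³, cost = 50.71 $/kg
  aluminum alloy: σ_y = 455.0 MPa, ρ = 2806 kg/m³, cost = 2.050 $/kg
  aluminum alloy: M = 79.1 kN·m per $
  titanium alloy: M = 3.63 kN·m per $
  nickel superalloy: M = 2.89 kN·m per $
  silicon nitride: M = 2.61 kN·m per $
Aluminum alloy has the largest M.

aluminum alloy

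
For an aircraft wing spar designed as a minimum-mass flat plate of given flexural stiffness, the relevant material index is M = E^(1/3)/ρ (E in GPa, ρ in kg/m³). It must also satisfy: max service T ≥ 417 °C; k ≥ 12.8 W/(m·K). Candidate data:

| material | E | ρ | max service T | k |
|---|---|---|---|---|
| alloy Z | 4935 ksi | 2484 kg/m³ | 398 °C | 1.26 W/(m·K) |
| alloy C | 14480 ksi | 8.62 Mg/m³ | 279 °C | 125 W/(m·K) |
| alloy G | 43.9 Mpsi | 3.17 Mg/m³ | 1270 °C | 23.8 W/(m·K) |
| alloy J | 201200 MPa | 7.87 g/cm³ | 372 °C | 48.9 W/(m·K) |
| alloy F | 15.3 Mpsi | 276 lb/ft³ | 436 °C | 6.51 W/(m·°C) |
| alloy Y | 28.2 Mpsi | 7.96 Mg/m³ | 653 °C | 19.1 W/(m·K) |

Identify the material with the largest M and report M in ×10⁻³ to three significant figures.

alloy G, M = 2.12×10⁻³

Screen on constraints: max service T ≥ 417 °C; k ≥ 12.8 W/(m·K). Survivors: alloy G, alloy Y.
After converting to SI:
  alloy G: E = 302.7 GPa, ρ = 3170 kg/m³
  alloy Y: E = 194.4 GPa, ρ = 7960 kg/m³
  alloy G: M = 2.12×10⁻³
  alloy Y: M = 0.728×10⁻³
Alloy G has the largest M.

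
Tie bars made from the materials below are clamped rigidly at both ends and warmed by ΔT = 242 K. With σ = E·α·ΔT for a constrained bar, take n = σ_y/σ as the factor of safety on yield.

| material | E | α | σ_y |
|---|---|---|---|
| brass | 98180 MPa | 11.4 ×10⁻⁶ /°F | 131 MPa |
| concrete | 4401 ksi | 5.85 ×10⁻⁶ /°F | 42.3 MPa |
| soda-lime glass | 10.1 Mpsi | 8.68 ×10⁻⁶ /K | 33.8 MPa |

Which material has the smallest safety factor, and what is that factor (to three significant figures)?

With everything in SI (GPa, ×10⁻⁶/K, MPa):
  brass: E = 98.18, α = 20.5, σ_y = 131.0 → σ = 488 MPa, n = 0.269
  concrete: E = 30.34, α = 10.5, σ_y = 42.30 → σ = 77.3 MPa, n = 0.547
  soda-lime glass: E = 69.64, α = 8.68, σ_y = 33.80 → σ = 146 MPa, n = 0.231
The minimum is soda-lime glass at n = 0.231.

soda-lime glass, n = 0.231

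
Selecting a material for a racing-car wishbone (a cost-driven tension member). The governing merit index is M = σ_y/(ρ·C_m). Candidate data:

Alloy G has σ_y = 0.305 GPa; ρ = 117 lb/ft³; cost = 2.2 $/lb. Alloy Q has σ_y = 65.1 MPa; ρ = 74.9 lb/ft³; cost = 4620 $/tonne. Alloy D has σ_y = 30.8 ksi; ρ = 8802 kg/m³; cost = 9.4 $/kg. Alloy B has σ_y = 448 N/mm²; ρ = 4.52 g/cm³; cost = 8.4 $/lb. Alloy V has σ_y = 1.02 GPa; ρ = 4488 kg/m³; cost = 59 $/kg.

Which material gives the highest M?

Convert each candidate to consistent units, then evaluate M:
  alloy G: σ_y = 305.0 MPa, ρ = 1874 kg/m³, cost = 4.850 $/kg
  alloy Q: σ_y = 65.10 MPa, ρ = 1200 kg/m³, cost = 4.620 $/kg
  alloy D: σ_y = 212.4 MPa, ρ = 8802 kg/m³, cost = 9.400 $/kg
  alloy B: σ_y = 448.0 MPa, ρ = 4520 kg/m³, cost = 18.52 $/kg
  alloy V: σ_y = 1020 MPa, ρ = 4488 kg/m³, cost = 59.00 $/kg
  alloy G: M = 33.6 kN·m per $
  alloy Q: M = 11.7 kN·m per $
  alloy B: M = 5.35 kN·m per $
  alloy V: M = 3.85 kN·m per $
  alloy D: M = 2.57 kN·m per $
The maximum is for alloy G.

alloy G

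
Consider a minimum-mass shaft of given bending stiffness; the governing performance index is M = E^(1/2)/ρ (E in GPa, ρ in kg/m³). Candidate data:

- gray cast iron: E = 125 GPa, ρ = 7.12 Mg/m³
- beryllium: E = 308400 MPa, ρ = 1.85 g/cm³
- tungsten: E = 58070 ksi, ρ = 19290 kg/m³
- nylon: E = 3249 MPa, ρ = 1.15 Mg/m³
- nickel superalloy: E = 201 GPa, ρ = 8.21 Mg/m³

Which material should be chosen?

After converting to SI:
  gray cast iron: E = 125.0 GPa, ρ = 7120 kg/m³
  beryllium: E = 308.4 GPa, ρ = 1850 kg/m³
  tungsten: E = 400.4 GPa, ρ = 19290 kg/m³
  nylon: E = 3.249 GPa, ρ = 1150 kg/m³
  nickel superalloy: E = 201.0 GPa, ρ = 8210 kg/m³
  beryllium: M = 9.49×10⁻³
  nickel superalloy: M = 1.73×10⁻³
  gray cast iron: M = 1.57×10⁻³
  nylon: M = 1.57×10⁻³
  tungsten: M = 1.04×10⁻³
Beryllium ranks first.

beryllium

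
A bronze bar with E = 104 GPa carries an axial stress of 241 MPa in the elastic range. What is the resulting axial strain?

2.32×10⁻³

ε = σ/E = 241 / 104000 = 2.32×10⁻³.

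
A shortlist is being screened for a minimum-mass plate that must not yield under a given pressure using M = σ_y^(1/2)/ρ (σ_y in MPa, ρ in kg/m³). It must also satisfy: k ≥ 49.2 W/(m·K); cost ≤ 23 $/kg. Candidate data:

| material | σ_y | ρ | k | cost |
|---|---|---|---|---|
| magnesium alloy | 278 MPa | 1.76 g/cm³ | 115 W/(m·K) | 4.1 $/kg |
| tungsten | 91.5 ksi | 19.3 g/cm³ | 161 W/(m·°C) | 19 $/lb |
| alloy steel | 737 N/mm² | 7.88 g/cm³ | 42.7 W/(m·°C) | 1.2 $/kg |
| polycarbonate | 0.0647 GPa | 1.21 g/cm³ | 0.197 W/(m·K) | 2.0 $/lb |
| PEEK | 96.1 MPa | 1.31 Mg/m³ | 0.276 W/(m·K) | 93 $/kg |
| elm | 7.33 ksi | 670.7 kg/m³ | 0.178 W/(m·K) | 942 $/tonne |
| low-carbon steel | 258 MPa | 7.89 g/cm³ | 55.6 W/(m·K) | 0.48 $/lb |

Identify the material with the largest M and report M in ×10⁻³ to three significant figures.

Screen on constraints: k ≥ 49.2 W/(m·K); cost ≤ 23 $/kg. Survivors: magnesium alloy, low-carbon steel.
After converting to SI:
  magnesium alloy: σ_y = 278.0 MPa, ρ = 1760 kg/m³
  low-carbon steel: σ_y = 258.0 MPa, ρ = 7890 kg/m³
  magnesium alloy: M = 9.47×10⁻³
  low-carbon steel: M = 2.04×10⁻³
The maximum is for magnesium alloy.

magnesium alloy, M = 9.47×10⁻³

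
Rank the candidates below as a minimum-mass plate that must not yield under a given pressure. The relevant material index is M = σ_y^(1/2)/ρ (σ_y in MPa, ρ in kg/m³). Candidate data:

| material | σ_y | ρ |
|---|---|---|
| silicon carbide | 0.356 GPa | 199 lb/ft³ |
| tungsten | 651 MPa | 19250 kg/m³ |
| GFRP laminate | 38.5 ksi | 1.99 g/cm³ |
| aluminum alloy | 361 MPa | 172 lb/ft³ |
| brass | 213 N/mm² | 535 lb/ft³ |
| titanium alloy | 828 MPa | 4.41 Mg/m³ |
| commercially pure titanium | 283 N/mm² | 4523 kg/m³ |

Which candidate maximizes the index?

GFRP laminate

Normalizing units and computing the index:
  silicon carbide: σ_y = 356.0 MPa, ρ = 3188 kg/m³
  tungsten: σ_y = 651.0 MPa, ρ = 19250 kg/m³
  GFRP laminate: σ_y = 265.4 MPa, ρ = 1990 kg/m³
  aluminum alloy: σ_y = 361.0 MPa, ρ = 2755 kg/m³
  brass: σ_y = 213.0 MPa, ρ = 8570 kg/m³
  titanium alloy: σ_y = 828.0 MPa, ρ = 4410 kg/m³
  commercially pure titanium: σ_y = 283.0 MPa, ρ = 4523 kg/m³
  GFRP laminate: M = 8.19×10⁻³
  aluminum alloy: M = 6.90×10⁻³
  titanium alloy: M = 6.52×10⁻³
  silicon carbide: M = 5.92×10⁻³
  commercially pure titanium: M = 3.72×10⁻³
  brass: M = 1.70×10⁻³
  tungsten: M = 1.33×10⁻³
GFRP laminate ranks first.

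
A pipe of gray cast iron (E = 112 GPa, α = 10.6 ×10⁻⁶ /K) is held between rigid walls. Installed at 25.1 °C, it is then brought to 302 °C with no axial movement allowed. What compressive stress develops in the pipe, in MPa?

329 MPa

ΔT = 276.9 K. Constrained thermal stress σ = E·α·ΔT = 112.0×10³ MPa × 10.6×10⁻⁶ × 276.9 = 329 MPa (compressive).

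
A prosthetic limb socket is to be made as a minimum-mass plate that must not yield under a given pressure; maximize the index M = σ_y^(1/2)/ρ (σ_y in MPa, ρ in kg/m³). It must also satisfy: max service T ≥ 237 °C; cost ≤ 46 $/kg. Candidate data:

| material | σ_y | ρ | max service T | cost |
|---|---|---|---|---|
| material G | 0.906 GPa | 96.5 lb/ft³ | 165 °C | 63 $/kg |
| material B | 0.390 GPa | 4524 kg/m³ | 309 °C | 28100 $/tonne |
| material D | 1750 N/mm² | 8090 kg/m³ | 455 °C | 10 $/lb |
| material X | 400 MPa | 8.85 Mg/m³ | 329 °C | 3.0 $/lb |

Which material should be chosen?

material D

Screen on constraints: max service T ≥ 237 °C; cost ≤ 46 $/kg. Survivors: material B, material D, material X.
Putting every candidate on a common basis:
  material B: σ_y = 390.0 MPa, ρ = 4524 kg/m³
  material D: σ_y = 1750 MPa, ρ = 8090 kg/m³
  material X: σ_y = 400.0 MPa, ρ = 8850 kg/m³
  material D: M = 5.17×10⁻³
  material B: M = 4.37×10⁻³
  material X: M = 2.26×10⁻³
The maximum is for material D.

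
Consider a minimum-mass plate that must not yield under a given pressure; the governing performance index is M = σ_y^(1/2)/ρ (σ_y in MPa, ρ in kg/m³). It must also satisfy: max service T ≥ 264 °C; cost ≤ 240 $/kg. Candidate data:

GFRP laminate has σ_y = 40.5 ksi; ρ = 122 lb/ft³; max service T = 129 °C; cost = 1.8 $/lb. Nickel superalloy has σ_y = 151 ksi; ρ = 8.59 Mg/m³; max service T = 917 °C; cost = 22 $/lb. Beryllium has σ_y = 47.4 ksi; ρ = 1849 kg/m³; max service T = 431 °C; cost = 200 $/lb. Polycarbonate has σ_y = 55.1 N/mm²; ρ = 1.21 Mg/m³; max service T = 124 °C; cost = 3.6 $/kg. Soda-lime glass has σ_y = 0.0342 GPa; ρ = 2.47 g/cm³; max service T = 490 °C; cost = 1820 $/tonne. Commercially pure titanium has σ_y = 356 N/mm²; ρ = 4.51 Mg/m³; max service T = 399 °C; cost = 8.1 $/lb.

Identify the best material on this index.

commercially pure titanium

Screen on constraints: max service T ≥ 264 °C; cost ≤ 240 $/kg. Survivors: nickel superalloy, soda-lime glass, commercially pure titanium.
Normalizing units and computing the index:
  nickel superalloy: σ_y = 1041 MPa, ρ = 8590 kg/m³
  soda-lime glass: σ_y = 34.20 MPa, ρ = 2470 kg/m³
  commercially pure titanium: σ_y = 356.0 MPa, ρ = 4510 kg/m³
  commercially pure titanium: M = 4.18×10⁻³
  nickel superalloy: M = 3.76×10⁻³
  soda-lime glass: M = 2.37×10⁻³
The maximum is for commercially pure titanium.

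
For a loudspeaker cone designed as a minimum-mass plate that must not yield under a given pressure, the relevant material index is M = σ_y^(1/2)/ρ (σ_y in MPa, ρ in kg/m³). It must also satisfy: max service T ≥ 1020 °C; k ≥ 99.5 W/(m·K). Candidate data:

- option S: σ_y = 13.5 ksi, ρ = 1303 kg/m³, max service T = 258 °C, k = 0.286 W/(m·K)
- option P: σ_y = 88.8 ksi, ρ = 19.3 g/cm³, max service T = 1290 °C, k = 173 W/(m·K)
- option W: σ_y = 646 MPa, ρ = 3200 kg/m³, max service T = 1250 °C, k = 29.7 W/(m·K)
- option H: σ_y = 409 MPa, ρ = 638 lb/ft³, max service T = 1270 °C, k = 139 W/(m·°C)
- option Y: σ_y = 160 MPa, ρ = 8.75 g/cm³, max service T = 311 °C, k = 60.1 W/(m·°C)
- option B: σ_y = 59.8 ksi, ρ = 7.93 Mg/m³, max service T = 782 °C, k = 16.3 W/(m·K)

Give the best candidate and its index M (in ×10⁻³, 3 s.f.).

option H, M = 1.98×10⁻³

Screen on constraints: max service T ≥ 1020 °C; k ≥ 99.5 W/(m·K). Survivors: option P, option H.
Convert each candidate to consistent units, then evaluate M:
  option P: σ_y = 612.3 MPa, ρ = 19300 kg/m³
  option H: σ_y = 409.0 MPa, ρ = 10220 kg/m³
  option H: M = 1.98×10⁻³
  option P: M = 1.28×10⁻³
Option H has the largest M.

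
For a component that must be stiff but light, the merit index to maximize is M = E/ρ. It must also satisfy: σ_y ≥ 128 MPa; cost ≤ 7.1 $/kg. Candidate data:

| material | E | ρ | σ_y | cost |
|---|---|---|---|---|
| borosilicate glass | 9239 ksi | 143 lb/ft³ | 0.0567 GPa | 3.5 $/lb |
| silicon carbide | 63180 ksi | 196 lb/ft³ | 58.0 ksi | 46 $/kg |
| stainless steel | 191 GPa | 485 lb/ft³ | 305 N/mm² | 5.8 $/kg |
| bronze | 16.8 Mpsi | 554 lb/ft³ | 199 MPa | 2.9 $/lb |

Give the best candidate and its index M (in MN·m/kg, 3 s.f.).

Screen on constraints: σ_y ≥ 128 MPa; cost ≤ 7.1 $/kg. Survivors: stainless steel, bronze.
In SI units:
  stainless steel: E = 191.0 GPa, ρ = 7769 kg/m³
  bronze: E = 115.8 GPa, ρ = 8874 kg/m³
  stainless steel: M = 24.6 MN·m/kg
  bronze: M = 13.1 MN·m/kg
Stainless steel has the largest M.

stainless steel, M = 24.6 MN·m/kg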